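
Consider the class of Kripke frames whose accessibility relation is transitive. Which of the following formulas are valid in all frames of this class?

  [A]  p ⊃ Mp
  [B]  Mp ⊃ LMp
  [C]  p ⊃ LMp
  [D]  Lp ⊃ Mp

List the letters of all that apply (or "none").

(A) p ⊃ Mp is the dual of axiom T; it is valid on a frame exactly when R is reflexive. Such an R need not be reflexive, so not valid.
(B) Mp ⊃ LMp (axiom 5) characterises the euclidean frames. Such an R need not be euclidean — not valid.
(C) axiom B: valid iff R is symmetric. Such an R need not be symmetric — not valid.
(D) Lp ⊃ Mp is axiom D; it is valid on a frame exactly when R is serial. Such an R need not be serial, so not valid.

none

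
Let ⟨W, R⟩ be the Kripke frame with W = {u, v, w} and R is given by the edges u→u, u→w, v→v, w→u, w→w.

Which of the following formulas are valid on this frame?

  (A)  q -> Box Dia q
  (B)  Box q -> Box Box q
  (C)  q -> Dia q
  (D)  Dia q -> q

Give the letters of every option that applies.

A, B, C

R is reflexive: each world relates to itself.
R is symmetric: every R-edge is matched by its reverse.
R is transitive: R is closed under composition.
R is not a subset of the identity: u R w with u ≠ w.
(A) q -> Box Dia q is axiom B; it is valid on a frame exactly when R is symmetric. R is symmetric, so valid.
(B) Box q -> Box Box q is axiom 4, which corresponds to transitivity. R is transitive — valid.
(C) the dual of axiom T: valid iff R is reflexive. R is reflexive — valid.
(D) Dia q -> q is the converse of T; it holds exactly when R ⊆ identity. Here R ⊄ identity — not valid.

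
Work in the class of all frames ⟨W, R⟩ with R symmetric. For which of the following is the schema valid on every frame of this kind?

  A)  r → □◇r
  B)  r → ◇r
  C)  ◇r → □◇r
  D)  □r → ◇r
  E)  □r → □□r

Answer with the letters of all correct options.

(A) r → □◇r is axiom B, which corresponds to symmetry. Every such R is symmetric — valid.
(B) the dual of axiom T: valid iff R is reflexive. Such an R need not be reflexive — not valid.
(C) ◇r → □◇r is axiom 5, which corresponds to the euclidean property. Such an R need not be euclidean — not valid.
(D) □r → ◇r is axiom D, which corresponds to seriality. Such an R need not be serial — not valid.
(E) axiom 4: valid iff R is transitive. Such an R need not be transitive — not valid.

A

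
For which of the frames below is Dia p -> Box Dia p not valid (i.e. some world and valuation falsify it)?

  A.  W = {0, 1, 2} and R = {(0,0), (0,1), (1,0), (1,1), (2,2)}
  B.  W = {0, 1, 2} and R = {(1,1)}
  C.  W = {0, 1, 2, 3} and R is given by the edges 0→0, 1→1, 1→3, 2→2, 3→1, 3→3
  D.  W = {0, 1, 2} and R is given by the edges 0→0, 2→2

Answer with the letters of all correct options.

none

The schema Dia p -> Box Dia p is axiom 5; it is valid on a frame iff R is euclidean.
(A) R is euclidean (any two R-successors of the same world are R-related), so the schema is valid here.
(B) R is euclidean (any two R-successors of the same world are R-related), so the schema is valid here.
(C) R is euclidean (any two R-successors of the same world are R-related), so the schema is valid here.
(D) R is euclidean (any two R-successors of the same world are R-related), so the schema is valid here.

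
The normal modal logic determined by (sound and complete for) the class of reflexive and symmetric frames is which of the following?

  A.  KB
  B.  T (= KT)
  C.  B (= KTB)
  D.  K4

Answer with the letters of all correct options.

(A) KB is determined by the class of symmetric frames.
(B) T (= KT) is determined by the class of reflexive frames.
(C) B (= KTB) is determined by exactly this class.
(D) K4 is determined by the class of transitive frames.

C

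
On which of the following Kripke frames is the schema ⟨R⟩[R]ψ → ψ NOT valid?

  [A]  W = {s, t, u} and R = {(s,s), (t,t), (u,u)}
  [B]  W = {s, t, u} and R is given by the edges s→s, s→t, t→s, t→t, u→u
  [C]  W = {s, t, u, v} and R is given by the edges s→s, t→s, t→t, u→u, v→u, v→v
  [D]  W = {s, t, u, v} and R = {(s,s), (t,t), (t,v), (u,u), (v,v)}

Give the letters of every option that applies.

The schema ⟨R⟩[R]ψ → ψ is the dual of axiom B; it is valid on a frame iff R is symmetric.
(A) R is symmetric (every R-edge is matched by its reverse), so the schema is valid here.
(B) R is symmetric (every R-edge is matched by its reverse), so the schema is valid here.
(C) R is not symmetric (t R s but not s R t), so the schema fails here.
(D) R is not symmetric (t R v but not v R t), so the schema fails here.

C, D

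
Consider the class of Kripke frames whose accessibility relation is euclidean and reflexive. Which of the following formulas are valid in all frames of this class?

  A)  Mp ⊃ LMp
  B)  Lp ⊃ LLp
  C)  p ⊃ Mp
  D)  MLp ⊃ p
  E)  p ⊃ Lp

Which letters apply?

A reflexive euclidean relation is also symmetric (from wRw and wRv the euclidean condition gives vRw) and hence transitive; it is an equivalence relation.
(A) Mp ⊃ LMp is axiom 5; it is valid on a frame exactly when R is euclidean. Every such R is euclidean, so valid.
(B) Lp ⊃ LLp is axiom 4; it is valid on a frame exactly when R is transitive. Every such R is transitive, so valid.
(C) the dual of axiom T: valid iff R is reflexive. Every such R is reflexive — valid.
(D) MLp ⊃ p (the dual of axiom B) characterises the symmetric frames. Every such R is symmetric — valid.
(E) p ⊃ Lp is valid only on frames where every R-edge is a self-loop. Such an R need not be a subset of the identity — not valid.

A, B, C, D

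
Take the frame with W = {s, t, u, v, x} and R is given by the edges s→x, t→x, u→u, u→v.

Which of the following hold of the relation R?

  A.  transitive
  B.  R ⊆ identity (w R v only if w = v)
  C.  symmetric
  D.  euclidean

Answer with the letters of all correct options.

(A) transitive: R is closed under composition.
(B) not ⊆ identity: s R x with s ≠ x.
(C) not symmetric: s R x but not x R s.
(D) not euclidean: u R v and u R u but not v R u.

A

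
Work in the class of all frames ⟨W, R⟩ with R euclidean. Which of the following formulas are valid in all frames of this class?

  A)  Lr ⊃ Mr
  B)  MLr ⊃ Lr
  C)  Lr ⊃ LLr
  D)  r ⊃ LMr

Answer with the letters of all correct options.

B

(A) Lr ⊃ Mr (axiom D) characterises the serial frames. Such an R need not be serial — not valid.
(B) MLr ⊃ Lr (the dual of axiom 5) characterises the euclidean frames. Every such R is euclidean — valid.
(C) Lr ⊃ LLr (axiom 4) characterises the transitive frames. Such an R need not be transitive — not valid.
(D) axiom B: valid iff R is symmetric. Such an R need not be symmetric — not valid.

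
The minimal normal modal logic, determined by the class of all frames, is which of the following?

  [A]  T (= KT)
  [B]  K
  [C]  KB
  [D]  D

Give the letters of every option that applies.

(A) T (= KT) is determined by the class of reflexive frames.
(B) K is determined by exactly this class.
(C) KB is determined by the class of symmetric frames.
(D) D is determined by the class of serial frames.

B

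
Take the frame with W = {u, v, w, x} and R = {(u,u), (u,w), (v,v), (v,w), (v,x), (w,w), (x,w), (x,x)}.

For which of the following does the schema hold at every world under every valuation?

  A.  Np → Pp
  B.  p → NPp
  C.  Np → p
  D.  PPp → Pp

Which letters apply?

R is reflexive: each world relates to itself.
R is not symmetric: u R w but not w R u.
R is transitive: R is closed under composition.
R is serial: every world has an R-successor.
(A) axiom D: valid iff R is serial. R is serial — valid.
(B) axiom B: valid iff R is symmetric. R is not symmetric — not valid.
(C) Np → p (axiom T) characterises the reflexive frames. R is reflexive — valid.
(D) the dual of axiom 4: valid iff R is transitive. R is transitive — valid.

A, C, D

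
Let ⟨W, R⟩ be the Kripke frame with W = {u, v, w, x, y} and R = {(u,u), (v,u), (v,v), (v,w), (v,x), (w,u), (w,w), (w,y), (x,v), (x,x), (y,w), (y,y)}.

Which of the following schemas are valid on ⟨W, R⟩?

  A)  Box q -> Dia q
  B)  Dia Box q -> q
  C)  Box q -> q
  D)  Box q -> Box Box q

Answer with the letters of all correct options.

R is reflexive: each world relates to itself.
R is not symmetric: v R u but not u R v.
R is not transitive: v R w and w R y but not v R y.
R is serial: every world has an R-successor.
(A) Box q -> Dia q (axiom D) characterises the serial frames. R is serial — valid.
(B) the dual of axiom B: valid iff R is symmetric. R is not symmetric — not valid.
(C) Box q -> q is axiom T; it is valid on a frame exactly when R is reflexive. R is reflexive, so valid.
(D) Box q -> Box Box q is axiom 4; it is valid on a frame exactly when R is transitive. R is not transitive, so not valid.

A, C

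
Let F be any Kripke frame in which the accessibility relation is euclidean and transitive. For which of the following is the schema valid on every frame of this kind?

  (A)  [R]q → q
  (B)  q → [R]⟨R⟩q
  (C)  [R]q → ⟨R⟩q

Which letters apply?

none

(A) axiom T: valid iff R is reflexive. Such an R need not be reflexive — not valid.
(B) q → [R]⟨R⟩q is axiom B; it is valid on a frame exactly when R is symmetric. Such an R need not be symmetric, so not valid.
(C) [R]q → ⟨R⟩q is axiom D, which corresponds to seriality. Such an R need not be serial — not valid.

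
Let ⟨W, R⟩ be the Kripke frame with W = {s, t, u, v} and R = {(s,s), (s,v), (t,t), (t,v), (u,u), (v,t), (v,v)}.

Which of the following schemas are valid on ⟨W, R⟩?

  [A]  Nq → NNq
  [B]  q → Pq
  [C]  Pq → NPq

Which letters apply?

R is reflexive: each world relates to itself.
R is not transitive: s R v and v R t but not s R t.
R is not euclidean: s R v and s R s but not v R s.
(A) axiom 4: valid iff R is transitive. R is not transitive — not valid.
(B) the dual of axiom T: valid iff R is reflexive. R is reflexive — valid.
(C) axiom 5: valid iff R is euclidean. R is not euclidean — not valid.

B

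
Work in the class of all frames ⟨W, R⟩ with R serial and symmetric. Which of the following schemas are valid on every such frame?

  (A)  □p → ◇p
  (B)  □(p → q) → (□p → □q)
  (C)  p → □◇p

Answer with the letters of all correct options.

(A) axiom D: valid iff R is serial. Every such R is serial — valid.
(B) □(p → q) → (□p → □q) is axiom K, valid on every Kripke frame — valid.
(C) p → □◇p is axiom B; it is valid on a frame exactly when R is symmetric. Every such R is symmetric, so valid.

A, B, C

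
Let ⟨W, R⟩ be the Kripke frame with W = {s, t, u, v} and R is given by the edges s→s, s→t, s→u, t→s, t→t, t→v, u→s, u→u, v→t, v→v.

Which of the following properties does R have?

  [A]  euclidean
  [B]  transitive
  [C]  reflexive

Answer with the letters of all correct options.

C

(A) not euclidean: s R t and s R u but not t R u.
(B) not transitive: s R t and t R v but not s R v.
(C) reflexive: each world relates to itself.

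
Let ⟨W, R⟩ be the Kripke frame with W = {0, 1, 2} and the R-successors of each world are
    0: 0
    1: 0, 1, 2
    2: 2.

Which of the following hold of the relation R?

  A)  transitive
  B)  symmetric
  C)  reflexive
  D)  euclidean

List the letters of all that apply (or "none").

(A) transitive: R is closed under composition.
(B) not symmetric: 1 R 0 but not 0 R 1.
(C) reflexive: each world relates to itself.
(D) not euclidean: 1 R 0 and 1 R 1 but not 0 R 1.

A, C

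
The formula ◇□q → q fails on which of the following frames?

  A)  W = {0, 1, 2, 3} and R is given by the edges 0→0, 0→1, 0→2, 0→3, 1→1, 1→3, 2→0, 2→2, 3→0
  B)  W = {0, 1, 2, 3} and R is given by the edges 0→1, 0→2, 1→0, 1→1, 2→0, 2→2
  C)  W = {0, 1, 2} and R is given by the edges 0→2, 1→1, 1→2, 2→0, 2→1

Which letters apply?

The schema ◇□q → q is the dual of axiom B; it is valid on a frame iff R is symmetric.
(A) R is not symmetric (0 R 1 but not 1 R 0), so the schema fails here.
(B) R is symmetric (every R-edge is matched by its reverse), so the schema is valid here.
(C) R is symmetric (every R-edge is matched by its reverse), so the schema is valid here.

A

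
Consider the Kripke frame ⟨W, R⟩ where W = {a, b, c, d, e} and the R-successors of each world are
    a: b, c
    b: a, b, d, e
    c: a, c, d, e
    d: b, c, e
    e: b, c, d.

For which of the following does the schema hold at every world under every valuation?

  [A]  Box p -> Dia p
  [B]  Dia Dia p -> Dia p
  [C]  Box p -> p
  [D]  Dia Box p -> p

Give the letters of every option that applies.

R is not reflexive: not a R a.
R is symmetric: every R-edge is matched by its reverse.
R is not transitive: a R b and b R a but not a R a.
R is serial: every world has an R-successor.
(A) Box p -> Dia p is axiom D; it is valid on a frame exactly when R is serial. R is serial, so valid.
(B) the dual of axiom 4: valid iff R is transitive. R is not transitive — not valid.
(C) Box p -> p is axiom T; it is valid on a frame exactly when R is reflexive. R is not reflexive, so not valid.
(D) the dual of axiom B: valid iff R is symmetric. R is symmetric — valid.

A, D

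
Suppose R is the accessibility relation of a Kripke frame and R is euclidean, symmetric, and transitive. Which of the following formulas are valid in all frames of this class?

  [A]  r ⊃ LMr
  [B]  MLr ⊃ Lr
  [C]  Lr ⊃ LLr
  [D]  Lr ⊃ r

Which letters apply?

(A) r ⊃ LMr is axiom B; it is valid on a frame exactly when R is symmetric. Every such R is symmetric, so valid.
(B) MLr ⊃ Lr (the dual of axiom 5) characterises the euclidean frames. Every such R is euclidean — valid.
(C) Lr ⊃ LLr is axiom 4, which corresponds to transitivity. Every such R is transitive — valid.
(D) Lr ⊃ r is axiom T, which corresponds to reflexivity. Such an R need not be reflexive — not valid.

A, B, C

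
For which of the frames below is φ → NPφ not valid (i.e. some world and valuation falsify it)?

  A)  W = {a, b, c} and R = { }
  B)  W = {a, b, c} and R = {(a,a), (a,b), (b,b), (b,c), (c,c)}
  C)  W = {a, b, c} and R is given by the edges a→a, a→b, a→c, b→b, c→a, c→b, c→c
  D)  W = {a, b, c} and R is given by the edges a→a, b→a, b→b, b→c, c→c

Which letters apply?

B, C, D

The schema φ → NPφ is axiom B; it is valid on a frame iff R is symmetric.
(A) R is symmetric (every R-edge is matched by its reverse), so the schema is valid here.
(B) R is not symmetric (a R b but not b R a), so the schema fails here.
(C) R is not symmetric (a R b but not b R a), so the schema fails here.
(D) R is not symmetric (b R a but not a R b), so the schema fails here.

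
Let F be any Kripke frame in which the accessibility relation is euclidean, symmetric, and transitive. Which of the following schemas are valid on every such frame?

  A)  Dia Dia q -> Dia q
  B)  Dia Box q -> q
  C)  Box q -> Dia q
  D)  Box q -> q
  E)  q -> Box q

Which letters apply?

(A) Dia Dia q -> Dia q is the dual of axiom 4, which corresponds to transitivity. Every such R is transitive — valid.
(B) the dual of axiom B: valid iff R is symmetric. Every such R is symmetric — valid.
(C) Box q -> Dia q is axiom D; it is valid on a frame exactly when R is serial. Such an R need not be serial, so not valid.
(D) Box q -> q is axiom T; it is valid on a frame exactly when R is reflexive. Such an R need not be reflexive, so not valid.
(E) q -> Box q is equivalent to ◇p→p; it holds exactly when R ⊆ identity. Such an R need not be a subset of the identity — not valid.

A, B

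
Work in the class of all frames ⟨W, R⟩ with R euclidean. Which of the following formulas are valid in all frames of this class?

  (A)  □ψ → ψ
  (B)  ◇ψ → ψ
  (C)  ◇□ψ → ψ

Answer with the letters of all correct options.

(A) axiom T: valid iff R is reflexive. Such an R need not be reflexive — not valid.
(B) ◇ψ → ψ (the converse of T) corresponds to R being a subset of the identity. Such an R need not be a subset of the identity, so not valid.
(C) ◇□ψ → ψ is the dual of axiom B, which corresponds to symmetry. Such an R need not be symmetric — not valid.

none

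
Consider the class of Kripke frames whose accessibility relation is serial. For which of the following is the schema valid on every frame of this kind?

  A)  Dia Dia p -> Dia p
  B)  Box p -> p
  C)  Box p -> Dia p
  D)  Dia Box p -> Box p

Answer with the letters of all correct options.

(A) the dual of axiom 4: valid iff R is transitive. Such an R need not be transitive — not valid.
(B) Box p -> p is axiom T; it is valid on a frame exactly when R is reflexive. Such an R need not be reflexive, so not valid.
(C) Box p -> Dia p (axiom D) characterises the serial frames. Every such R is serial — valid.
(D) the dual of axiom 5: valid iff R is euclidean. Such an R need not be euclidean — not valid.

C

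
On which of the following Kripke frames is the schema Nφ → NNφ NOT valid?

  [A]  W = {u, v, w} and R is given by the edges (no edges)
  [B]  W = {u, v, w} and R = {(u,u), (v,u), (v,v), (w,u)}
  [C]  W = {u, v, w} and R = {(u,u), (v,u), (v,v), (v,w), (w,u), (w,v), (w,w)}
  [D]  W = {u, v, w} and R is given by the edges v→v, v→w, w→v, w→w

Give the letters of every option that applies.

none

The schema Nφ → NNφ is axiom 4; it is valid on a frame iff R is transitive.
(A) R is transitive (R is closed under composition), so the schema is valid here.
(B) R is transitive (R is closed under composition), so the schema is valid here.
(C) R is transitive (R is closed under composition), so the schema is valid here.
(D) R is transitive (R is closed under composition), so the schema is valid here.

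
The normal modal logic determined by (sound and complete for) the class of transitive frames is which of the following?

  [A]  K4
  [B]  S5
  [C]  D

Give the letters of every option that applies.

(A) K4 is determined by exactly this class.
(B) S5 is determined by the class of reflexive, symmetric, and transitive frames.
(C) D is determined by the class of serial frames.

A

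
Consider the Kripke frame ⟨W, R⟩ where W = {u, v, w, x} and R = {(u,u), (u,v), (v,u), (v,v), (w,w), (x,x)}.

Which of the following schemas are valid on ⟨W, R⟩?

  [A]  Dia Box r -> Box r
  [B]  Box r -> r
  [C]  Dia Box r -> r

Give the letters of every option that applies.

R is reflexive: each world relates to itself.
R is symmetric: every R-edge is matched by its reverse.
R is euclidean: any two R-successors of the same world are R-related.
(A) Dia Box r -> Box r (the dual of axiom 5) characterises the euclidean frames. R is euclidean — valid.
(B) Box r -> r is axiom T; it is valid on a frame exactly when R is reflexive. R is reflexive, so valid.
(C) Dia Box r -> r is the dual of axiom B, which corresponds to symmetry. R is symmetric — valid.

A, B, C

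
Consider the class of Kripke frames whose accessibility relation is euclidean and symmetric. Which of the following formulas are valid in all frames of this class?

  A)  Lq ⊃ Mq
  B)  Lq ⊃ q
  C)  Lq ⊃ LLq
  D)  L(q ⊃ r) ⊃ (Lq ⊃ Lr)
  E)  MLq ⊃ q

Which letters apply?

A symmetric euclidean relation is transitive (uRv and vRw give vRu by symmetry, then uRw by the euclidean condition, applied at v).
(A) Lq ⊃ Mq is axiom D, which corresponds to seriality. Such an R need not be serial — not valid.
(B) Lq ⊃ q is axiom T; it is valid on a frame exactly when R is reflexive. Such an R need not be reflexive, so not valid.
(C) Lq ⊃ LLq is axiom 4; it is valid on a frame exactly when R is transitive. Every such R is transitive, so valid.
(D) L(q ⊃ r) ⊃ (Lq ⊃ Lr) is axiom K, valid on every Kripke frame — valid.
(E) MLq ⊃ q is the dual of axiom B; it is valid on a frame exactly when R is symmetric. Every such R is symmetric, so valid.

C, D, E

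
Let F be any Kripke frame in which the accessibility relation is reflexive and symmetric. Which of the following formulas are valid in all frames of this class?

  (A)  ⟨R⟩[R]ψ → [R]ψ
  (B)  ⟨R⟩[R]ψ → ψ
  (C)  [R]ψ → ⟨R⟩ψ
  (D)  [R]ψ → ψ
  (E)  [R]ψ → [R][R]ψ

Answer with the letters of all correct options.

B, C, D

Reflexive relations are serial.
(A) the dual of axiom 5: valid iff R is euclidean. Such an R need not be euclidean — not valid.
(B) ⟨R⟩[R]ψ → ψ (the dual of axiom B) characterises the symmetric frames. Every such R is symmetric — valid.
(C) [R]ψ → ⟨R⟩ψ (axiom D) characterises the serial frames. Every such R is serial — valid.
(D) axiom T: valid iff R is reflexive. Every such R is reflexive — valid.
(E) [R]ψ → [R][R]ψ (axiom 4) characterises the transitive frames. Such an R need not be transitive — not valid.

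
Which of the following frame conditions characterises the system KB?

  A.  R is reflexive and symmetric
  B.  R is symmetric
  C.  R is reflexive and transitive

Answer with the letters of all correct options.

B

(A) this class determines B (= KTB), not KB.
(B) KB is sound and complete for exactly this class.
(C) this class determines S4, not KB.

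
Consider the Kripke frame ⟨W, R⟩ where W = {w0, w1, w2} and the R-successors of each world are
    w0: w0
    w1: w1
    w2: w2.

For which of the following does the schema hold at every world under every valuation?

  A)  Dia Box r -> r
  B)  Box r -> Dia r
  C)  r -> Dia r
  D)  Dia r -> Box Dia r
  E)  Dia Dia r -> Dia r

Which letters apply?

A, B, C, D, E

R is reflexive: each world relates to itself.
R is symmetric: every R-edge is matched by its reverse.
R is transitive: R is closed under composition.
R is euclidean: any two R-successors of the same world are R-related.
R is serial: every world has an R-successor.
(A) the dual of axiom B: valid iff R is symmetric. R is symmetric — valid.
(B) Box r -> Dia r is axiom D; it is valid on a frame exactly when R is serial. R is serial, so valid.
(C) r -> Dia r is the dual of axiom T; it is valid on a frame exactly when R is reflexive. R is reflexive, so valid.
(D) Dia r -> Box Dia r is axiom 5; it is valid on a frame exactly when R is euclidean. R is euclidean, so valid.
(E) Dia Dia r -> Dia r is the dual of axiom 4, which corresponds to transitivity. R is transitive — valid.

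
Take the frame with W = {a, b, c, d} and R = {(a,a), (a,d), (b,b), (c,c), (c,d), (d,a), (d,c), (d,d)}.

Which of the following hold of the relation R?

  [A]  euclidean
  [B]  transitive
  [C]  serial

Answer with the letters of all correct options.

C

(A) not euclidean: d R a and d R c but not a R c.
(B) not transitive: a R d and d R c but not a R c.
(C) serial: every world has an R-successor.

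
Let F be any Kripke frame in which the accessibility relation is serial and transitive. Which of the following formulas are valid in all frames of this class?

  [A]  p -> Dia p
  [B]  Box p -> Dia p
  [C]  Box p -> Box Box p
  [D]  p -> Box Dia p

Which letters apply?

B, C

(A) p -> Dia p (the dual of axiom T) characterises the reflexive frames. Such an R need not be reflexive — not valid.
(B) axiom D: valid iff R is serial. Every such R is serial — valid.
(C) Box p -> Box Box p is axiom 4; it is valid on a frame exactly when R is transitive. Every such R is transitive, so valid.
(D) p -> Box Dia p is axiom B, which corresponds to symmetry. Such an R need not be symmetric — not valid.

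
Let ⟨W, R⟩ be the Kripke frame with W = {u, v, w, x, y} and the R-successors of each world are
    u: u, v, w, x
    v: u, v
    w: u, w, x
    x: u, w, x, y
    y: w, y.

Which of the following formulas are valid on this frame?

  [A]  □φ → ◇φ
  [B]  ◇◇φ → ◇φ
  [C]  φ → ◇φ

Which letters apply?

A, C

R is reflexive: each world relates to itself.
R is not transitive: u R x and x R y but not u R y.
R is serial: every world has an R-successor.
(A) □φ → ◇φ is axiom D; it is valid on a frame exactly when R is serial. R is serial, so valid.
(B) ◇◇φ → ◇φ is the dual of axiom 4; it is valid on a frame exactly when R is transitive. R is not transitive, so not valid.
(C) the dual of axiom T: valid iff R is reflexive. R is reflexive — valid.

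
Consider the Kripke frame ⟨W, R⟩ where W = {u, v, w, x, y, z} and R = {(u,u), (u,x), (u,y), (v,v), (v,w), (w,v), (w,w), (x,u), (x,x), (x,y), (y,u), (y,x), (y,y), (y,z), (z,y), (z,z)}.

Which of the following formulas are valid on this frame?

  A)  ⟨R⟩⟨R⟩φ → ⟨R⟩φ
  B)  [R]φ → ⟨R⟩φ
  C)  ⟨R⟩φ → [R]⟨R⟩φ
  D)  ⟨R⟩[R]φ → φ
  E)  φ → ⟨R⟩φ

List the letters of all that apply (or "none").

B, D, E

R is reflexive: each world relates to itself.
R is symmetric: every R-edge is matched by its reverse.
R is not transitive: u R y and y R z but not u R z.
R is not euclidean: y R u and y R z but not u R z.
R is serial: every world has an R-successor.
(A) the dual of axiom 4: valid iff R is transitive. R is not transitive — not valid.
(B) axiom D: valid iff R is serial. R is serial — valid.
(C) ⟨R⟩φ → [R]⟨R⟩φ (axiom 5) characterises the euclidean frames. R is not euclidean — not valid.
(D) ⟨R⟩[R]φ → φ is the dual of axiom B; it is valid on a frame exactly when R is symmetric. R is symmetric, so valid.
(E) the dual of axiom T: valid iff R is reflexive. R is reflexive — valid.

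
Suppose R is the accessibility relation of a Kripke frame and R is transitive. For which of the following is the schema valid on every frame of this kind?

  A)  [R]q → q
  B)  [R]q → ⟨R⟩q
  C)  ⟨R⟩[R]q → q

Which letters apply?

none

(A) [R]q → q (axiom T) characterises the reflexive frames. Such an R need not be reflexive — not valid.
(B) axiom D: valid iff R is serial. Such an R need not be serial — not valid.
(C) ⟨R⟩[R]q → q is the dual of axiom B; it is valid on a frame exactly when R is symmetric. Such an R need not be symmetric, so not valid.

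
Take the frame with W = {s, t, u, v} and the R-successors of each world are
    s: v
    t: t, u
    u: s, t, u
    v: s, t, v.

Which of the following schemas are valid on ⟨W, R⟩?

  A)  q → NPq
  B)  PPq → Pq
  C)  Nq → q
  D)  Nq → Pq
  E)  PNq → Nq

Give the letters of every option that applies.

D

R is not reflexive: not s R s.
R is not symmetric: u R s but not s R u.
R is not transitive: s R v and v R s but not s R s.
R is not euclidean: u R s and u R t but not s R t.
R is serial: every world has an R-successor.
(A) q → NPq is axiom B; it is valid on a frame exactly when R is symmetric. R is not symmetric, so not valid.
(B) PPq → Pq is the dual of axiom 4, which corresponds to transitivity. R is not transitive — not valid.
(C) axiom T: valid iff R is reflexive. R is not reflexive — not valid.
(D) Nq → Pq is axiom D; it is valid on a frame exactly when R is serial. R is serial, so valid.
(E) PNq → Nq (the dual of axiom 5) characterises the euclidean frames. R is not euclidean — not valid.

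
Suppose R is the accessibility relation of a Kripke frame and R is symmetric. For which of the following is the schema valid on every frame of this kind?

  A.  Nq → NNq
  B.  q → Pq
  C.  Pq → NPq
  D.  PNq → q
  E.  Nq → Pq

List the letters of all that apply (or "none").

(A) Nq → NNq is axiom 4; it is valid on a frame exactly when R is transitive. Such an R need not be transitive, so not valid.
(B) q → Pq is the dual of axiom T, which corresponds to reflexivity. Such an R need not be reflexive — not valid.
(C) Pq → NPq is axiom 5, which corresponds to the euclidean property. Such an R need not be euclidean — not valid.
(D) the dual of axiom B: valid iff R is symmetric. Every such R is symmetric — valid.
(E) Nq → Pq is axiom D; it is valid on a frame exactly when R is serial. Such an R need not be serial, so not valid.

D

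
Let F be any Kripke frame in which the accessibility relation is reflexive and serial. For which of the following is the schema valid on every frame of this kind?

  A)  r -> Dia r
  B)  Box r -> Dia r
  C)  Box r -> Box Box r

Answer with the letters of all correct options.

A, B

(A) r -> Dia r (the dual of axiom T) characterises the reflexive frames. Every such R is reflexive — valid.
(B) Box r -> Dia r (axiom D) characterises the serial frames. Every such R is serial — valid.
(C) Box r -> Box Box r (axiom 4) characterises the transitive frames. Such an R need not be transitive — not valid.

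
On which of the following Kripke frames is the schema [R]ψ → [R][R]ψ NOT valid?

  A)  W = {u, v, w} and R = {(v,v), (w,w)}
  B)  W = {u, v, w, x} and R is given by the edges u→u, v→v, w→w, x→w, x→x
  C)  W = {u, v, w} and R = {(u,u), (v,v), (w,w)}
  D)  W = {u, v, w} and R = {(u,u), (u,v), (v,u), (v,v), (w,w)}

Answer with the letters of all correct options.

The schema [R]ψ → [R][R]ψ is axiom 4; it is valid on a frame iff R is transitive.
(A) R is transitive (R is closed under composition), so the schema is valid here.
(B) R is transitive (R is closed under composition), so the schema is valid here.
(C) R is transitive (R is closed under composition), so the schema is valid here.
(D) R is transitive (R is closed under composition), so the schema is valid here.

none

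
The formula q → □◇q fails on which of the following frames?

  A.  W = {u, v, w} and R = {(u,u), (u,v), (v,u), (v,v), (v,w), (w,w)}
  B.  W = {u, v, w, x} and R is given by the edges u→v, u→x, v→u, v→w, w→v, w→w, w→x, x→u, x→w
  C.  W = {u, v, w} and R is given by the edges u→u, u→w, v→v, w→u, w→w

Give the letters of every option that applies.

A

The schema q → □◇q is axiom B; it is valid on a frame iff R is symmetric.
(A) R is not symmetric (v R w but not w R v), so the schema fails here.
(B) R is symmetric (every R-edge is matched by its reverse), so the schema is valid here.
(C) R is symmetric (every R-edge is matched by its reverse), so the schema is valid here.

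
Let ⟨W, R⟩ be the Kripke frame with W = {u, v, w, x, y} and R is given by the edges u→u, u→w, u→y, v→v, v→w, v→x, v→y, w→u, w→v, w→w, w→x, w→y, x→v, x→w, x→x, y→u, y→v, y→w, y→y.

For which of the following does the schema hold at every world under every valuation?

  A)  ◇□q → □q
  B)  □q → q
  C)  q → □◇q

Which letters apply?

R is reflexive: each world relates to itself.
R is symmetric: every R-edge is matched by its reverse.
R is not euclidean: v R x and v R y but not x R y.
(A) ◇□q → □q is the dual of axiom 5, which corresponds to the euclidean property. R is not euclidean — not valid.
(B) □q → q is axiom T; it is valid on a frame exactly when R is reflexive. R is reflexive, so valid.
(C) q → □◇q is axiom B, which corresponds to symmetry. R is symmetric — valid.

B, C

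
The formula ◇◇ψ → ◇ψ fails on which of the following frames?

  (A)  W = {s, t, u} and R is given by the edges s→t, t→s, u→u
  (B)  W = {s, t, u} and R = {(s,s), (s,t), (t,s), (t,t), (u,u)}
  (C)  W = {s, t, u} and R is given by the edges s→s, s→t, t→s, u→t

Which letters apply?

The schema ◇◇ψ → ◇ψ is the dual of axiom 4; it is valid on a frame iff R is transitive.
(A) R is not transitive (s R t and t R s but not s R s), so the schema fails here.
(B) R is transitive (R is closed under composition), so the schema is valid here.
(C) R is not transitive (t R s and s R t but not t R t), so the schema fails here.

A, C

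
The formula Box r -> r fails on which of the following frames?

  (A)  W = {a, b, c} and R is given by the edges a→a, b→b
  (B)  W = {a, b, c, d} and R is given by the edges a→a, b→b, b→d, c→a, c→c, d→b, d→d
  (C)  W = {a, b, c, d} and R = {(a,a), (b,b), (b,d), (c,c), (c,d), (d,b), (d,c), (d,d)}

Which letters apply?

The schema Box r -> r is axiom T; it is valid on a frame iff R is reflexive.
(A) R is not reflexive (not c R c), so the schema fails here.
(B) R is reflexive (each world relates to itself), so the schema is valid here.
(C) R is reflexive (each world relates to itself), so the schema is valid here.

A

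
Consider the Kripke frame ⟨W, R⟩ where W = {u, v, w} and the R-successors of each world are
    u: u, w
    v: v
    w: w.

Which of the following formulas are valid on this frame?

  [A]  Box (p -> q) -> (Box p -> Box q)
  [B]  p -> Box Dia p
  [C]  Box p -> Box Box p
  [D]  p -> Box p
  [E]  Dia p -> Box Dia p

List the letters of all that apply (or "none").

A, C

R is not symmetric: u R w but not w R u.
R is transitive: R is closed under composition.
R is not euclidean: u R w and u R u but not w R u.
R is not a subset of the identity: u R w with u ≠ w.
(A) this is just K, valid on every normal frame.
(B) p -> Box Dia p is axiom B, which corresponds to symmetry. R is not symmetric — not valid.
(C) Box p -> Box Box p is axiom 4; it is valid on a frame exactly when R is transitive. R is transitive, so valid.
(D) p -> Box p (equivalent to ◇p→p) corresponds to R being a subset of the identity. Here R ⊄ identity, so not valid.
(E) Dia p -> Box Dia p (axiom 5) characterises the euclidean frames. R is not euclidean — not valid.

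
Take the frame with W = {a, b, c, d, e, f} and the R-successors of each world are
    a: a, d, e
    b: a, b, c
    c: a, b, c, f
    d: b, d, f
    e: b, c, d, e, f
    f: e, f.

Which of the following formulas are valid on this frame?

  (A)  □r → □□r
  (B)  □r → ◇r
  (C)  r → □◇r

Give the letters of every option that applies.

B

R is not symmetric: a R d but not d R a.
R is not transitive: a R d and d R b but not a R b.
R is serial: every world has an R-successor.
(A) □r → □□r is axiom 4, which corresponds to transitivity. R is not transitive — not valid.
(B) □r → ◇r is axiom D; it is valid on a frame exactly when R is serial. R is serial, so valid.
(C) r → □◇r (axiom B) characterises the symmetric frames. R is not symmetric — not valid.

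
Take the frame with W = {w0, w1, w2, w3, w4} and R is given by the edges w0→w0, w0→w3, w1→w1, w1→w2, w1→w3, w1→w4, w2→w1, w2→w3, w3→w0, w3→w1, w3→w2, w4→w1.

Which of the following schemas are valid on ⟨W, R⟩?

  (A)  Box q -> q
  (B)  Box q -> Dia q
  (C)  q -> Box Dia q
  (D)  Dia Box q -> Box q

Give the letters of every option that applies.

B, C

R is not reflexive: not w2 R w2.
R is symmetric: every R-edge is matched by its reverse.
R is not euclidean: w1 R w2 and w1 R w4 but not w2 R w4.
R is serial: every world has an R-successor.
(A) Box q -> q is axiom T; it is valid on a frame exactly when R is reflexive. R is not reflexive, so not valid.
(B) axiom D: valid iff R is serial. R is serial — valid.
(C) q -> Box Dia q is axiom B; it is valid on a frame exactly when R is symmetric. R is symmetric, so valid.
(D) Dia Box q -> Box q is the dual of axiom 5; it is valid on a frame exactly when R is euclidean. R is not euclidean, so not valid.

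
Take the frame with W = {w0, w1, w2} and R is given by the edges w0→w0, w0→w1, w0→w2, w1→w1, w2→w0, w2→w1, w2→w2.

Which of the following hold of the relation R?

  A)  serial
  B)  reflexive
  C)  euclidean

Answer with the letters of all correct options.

A, B

(A) serial: every world has an R-successor.
(B) reflexive: each world relates to itself.
(C) not euclidean: w0 R w1 and w0 R w0 but not w1 R w0.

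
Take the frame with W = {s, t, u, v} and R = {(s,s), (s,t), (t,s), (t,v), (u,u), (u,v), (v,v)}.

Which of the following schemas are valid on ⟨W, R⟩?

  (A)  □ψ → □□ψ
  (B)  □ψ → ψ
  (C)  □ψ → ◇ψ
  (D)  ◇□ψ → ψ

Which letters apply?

C

R is not reflexive: not t R t.
R is not symmetric: t R v but not v R t.
R is not transitive: s R t and t R v but not s R v.
R is serial: every world has an R-successor.
(A) □ψ → □□ψ is axiom 4, which corresponds to transitivity. R is not transitive — not valid.
(B) □ψ → ψ is axiom T, which corresponds to reflexivity. R is not reflexive — not valid.
(C) □ψ → ◇ψ is axiom D; it is valid on a frame exactly when R is serial. R is serial, so valid.
(D) ◇□ψ → ψ is the dual of axiom B, which corresponds to symmetry. R is not symmetric — not valid.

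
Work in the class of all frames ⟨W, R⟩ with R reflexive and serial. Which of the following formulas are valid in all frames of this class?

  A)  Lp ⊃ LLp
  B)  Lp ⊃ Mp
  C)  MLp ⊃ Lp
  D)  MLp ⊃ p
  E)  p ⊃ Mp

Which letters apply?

B, E

(A) axiom 4: valid iff R is transitive. Such an R need not be transitive — not valid.
(B) Lp ⊃ Mp is axiom D, which corresponds to seriality. Every such R is serial — valid.
(C) MLp ⊃ Lp is the dual of axiom 5, which corresponds to the euclidean property. Such an R need not be euclidean — not valid.
(D) MLp ⊃ p is the dual of axiom B; it is valid on a frame exactly when R is symmetric. Such an R need not be symmetric, so not valid.
(E) the dual of axiom T: valid iff R is reflexive. Every such R is reflexive — valid.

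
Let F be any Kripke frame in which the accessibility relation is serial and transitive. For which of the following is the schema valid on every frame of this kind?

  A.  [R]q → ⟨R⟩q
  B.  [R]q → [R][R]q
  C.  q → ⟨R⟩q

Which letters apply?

A, B

(A) [R]q → ⟨R⟩q (axiom D) characterises the serial frames. Every such R is serial — valid.
(B) [R]q → [R][R]q is axiom 4, which corresponds to transitivity. Every such R is transitive — valid.
(C) q → ⟨R⟩q is the dual of axiom T; it is valid on a frame exactly when R is reflexive. Such an R need not be reflexive, so not valid.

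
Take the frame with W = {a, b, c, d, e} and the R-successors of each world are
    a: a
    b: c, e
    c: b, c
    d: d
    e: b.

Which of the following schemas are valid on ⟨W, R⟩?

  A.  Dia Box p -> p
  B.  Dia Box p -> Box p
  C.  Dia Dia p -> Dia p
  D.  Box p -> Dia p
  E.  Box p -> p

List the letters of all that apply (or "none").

A, D

R is not reflexive: not b R b.
R is symmetric: every R-edge is matched by its reverse.
R is not transitive: b R c and c R b but not b R b.
R is not euclidean: b R c and b R e but not c R e.
R is serial: every world has an R-successor.
(A) Dia Box p -> p is the dual of axiom B; it is valid on a frame exactly when R is symmetric. R is symmetric, so valid.
(B) Dia Box p -> Box p is the dual of axiom 5, which corresponds to the euclidean property. R is not euclidean — not valid.
(C) Dia Dia p -> Dia p is the dual of axiom 4; it is valid on a frame exactly when R is transitive. R is not transitive, so not valid.
(D) Box p -> Dia p is axiom D; it is valid on a frame exactly when R is serial. R is serial, so valid.
(E) Box p -> p is axiom T, which corresponds to reflexivity. R is not reflexive — not valid.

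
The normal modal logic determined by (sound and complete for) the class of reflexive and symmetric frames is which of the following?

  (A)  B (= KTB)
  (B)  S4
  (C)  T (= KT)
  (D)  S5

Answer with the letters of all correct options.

(A) B (= KTB) is determined by exactly this class.
(B) S4 is determined by the class of reflexive and transitive frames.
(C) T (= KT) is determined by the class of reflexive frames.
(D) S5 is determined by the class of reflexive, symmetric, and transitive frames.

A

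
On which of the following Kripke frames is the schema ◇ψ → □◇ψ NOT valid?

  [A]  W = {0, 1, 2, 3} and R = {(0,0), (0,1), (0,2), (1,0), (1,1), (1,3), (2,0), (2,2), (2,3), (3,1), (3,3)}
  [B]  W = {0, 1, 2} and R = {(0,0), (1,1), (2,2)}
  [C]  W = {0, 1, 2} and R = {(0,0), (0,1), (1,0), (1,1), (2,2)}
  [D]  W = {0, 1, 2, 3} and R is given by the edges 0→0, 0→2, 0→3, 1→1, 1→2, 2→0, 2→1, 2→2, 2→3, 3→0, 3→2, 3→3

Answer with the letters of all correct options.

A, D

The schema ◇ψ → □◇ψ is axiom 5; it is valid on a frame iff R is euclidean.
(A) R is not euclidean (0 R 1 and 0 R 2 but not 1 R 2), so the schema fails here.
(B) R is euclidean (any two R-successors of the same world are R-related), so the schema is valid here.
(C) R is euclidean (any two R-successors of the same world are R-related), so the schema is valid here.
(D) R is not euclidean (2 R 0 and 2 R 1 but not 0 R 1), so the schema fails here.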